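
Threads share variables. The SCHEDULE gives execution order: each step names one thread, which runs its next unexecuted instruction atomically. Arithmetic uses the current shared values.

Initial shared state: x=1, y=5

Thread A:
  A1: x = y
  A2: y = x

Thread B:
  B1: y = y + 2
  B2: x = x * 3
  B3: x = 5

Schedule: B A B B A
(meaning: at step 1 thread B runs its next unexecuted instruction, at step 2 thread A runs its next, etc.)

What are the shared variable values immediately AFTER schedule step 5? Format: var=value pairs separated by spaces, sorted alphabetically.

Step 1: thread B executes B1 (y = y + 2). Shared: x=1 y=7. PCs: A@0 B@1
Step 2: thread A executes A1 (x = y). Shared: x=7 y=7. PCs: A@1 B@1
Step 3: thread B executes B2 (x = x * 3). Shared: x=21 y=7. PCs: A@1 B@2
Step 4: thread B executes B3 (x = 5). Shared: x=5 y=7. PCs: A@1 B@3
Step 5: thread A executes A2 (y = x). Shared: x=5 y=5. PCs: A@2 B@3

Answer: x=5 y=5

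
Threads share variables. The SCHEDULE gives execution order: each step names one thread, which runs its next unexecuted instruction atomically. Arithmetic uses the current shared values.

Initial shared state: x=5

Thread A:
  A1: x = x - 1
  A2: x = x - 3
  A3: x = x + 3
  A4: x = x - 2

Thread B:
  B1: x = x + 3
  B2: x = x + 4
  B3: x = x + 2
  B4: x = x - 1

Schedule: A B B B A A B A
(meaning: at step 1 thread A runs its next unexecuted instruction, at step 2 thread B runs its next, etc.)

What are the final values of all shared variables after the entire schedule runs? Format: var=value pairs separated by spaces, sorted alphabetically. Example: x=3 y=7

Step 1: thread A executes A1 (x = x - 1). Shared: x=4. PCs: A@1 B@0
Step 2: thread B executes B1 (x = x + 3). Shared: x=7. PCs: A@1 B@1
Step 3: thread B executes B2 (x = x + 4). Shared: x=11. PCs: A@1 B@2
Step 4: thread B executes B3 (x = x + 2). Shared: x=13. PCs: A@1 B@3
Step 5: thread A executes A2 (x = x - 3). Shared: x=10. PCs: A@2 B@3
Step 6: thread A executes A3 (x = x + 3). Shared: x=13. PCs: A@3 B@3
Step 7: thread B executes B4 (x = x - 1). Shared: x=12. PCs: A@3 B@4
Step 8: thread A executes A4 (x = x - 2). Shared: x=10. PCs: A@4 B@4

Answer: x=10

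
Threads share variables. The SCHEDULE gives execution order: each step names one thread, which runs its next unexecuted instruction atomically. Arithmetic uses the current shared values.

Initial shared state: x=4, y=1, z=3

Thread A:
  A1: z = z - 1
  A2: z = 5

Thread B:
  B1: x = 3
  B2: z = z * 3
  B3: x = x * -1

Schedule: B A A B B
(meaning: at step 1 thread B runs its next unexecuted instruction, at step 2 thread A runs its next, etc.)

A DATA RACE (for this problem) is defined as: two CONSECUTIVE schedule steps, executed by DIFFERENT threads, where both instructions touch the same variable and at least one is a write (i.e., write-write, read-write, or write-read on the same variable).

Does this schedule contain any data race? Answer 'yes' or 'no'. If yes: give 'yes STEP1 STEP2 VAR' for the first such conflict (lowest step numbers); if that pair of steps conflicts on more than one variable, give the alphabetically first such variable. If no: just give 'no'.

Answer: yes 3 4 z

Derivation:
Steps 1,2: B(r=-,w=x) vs A(r=z,w=z). No conflict.
Steps 2,3: same thread (A). No race.
Steps 3,4: A(z = 5) vs B(z = z * 3). RACE on z (W-W).
Steps 4,5: same thread (B). No race.
First conflict at steps 3,4.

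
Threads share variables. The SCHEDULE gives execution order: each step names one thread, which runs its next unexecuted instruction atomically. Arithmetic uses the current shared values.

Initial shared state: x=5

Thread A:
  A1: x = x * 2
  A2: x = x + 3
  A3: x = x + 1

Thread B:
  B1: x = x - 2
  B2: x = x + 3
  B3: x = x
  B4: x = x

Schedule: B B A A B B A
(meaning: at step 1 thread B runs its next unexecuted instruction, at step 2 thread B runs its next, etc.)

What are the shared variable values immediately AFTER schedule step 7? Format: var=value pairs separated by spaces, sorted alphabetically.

Step 1: thread B executes B1 (x = x - 2). Shared: x=3. PCs: A@0 B@1
Step 2: thread B executes B2 (x = x + 3). Shared: x=6. PCs: A@0 B@2
Step 3: thread A executes A1 (x = x * 2). Shared: x=12. PCs: A@1 B@2
Step 4: thread A executes A2 (x = x + 3). Shared: x=15. PCs: A@2 B@2
Step 5: thread B executes B3 (x = x). Shared: x=15. PCs: A@2 B@3
Step 6: thread B executes B4 (x = x). Shared: x=15. PCs: A@2 B@4
Step 7: thread A executes A3 (x = x + 1). Shared: x=16. PCs: A@3 B@4

Answer: x=16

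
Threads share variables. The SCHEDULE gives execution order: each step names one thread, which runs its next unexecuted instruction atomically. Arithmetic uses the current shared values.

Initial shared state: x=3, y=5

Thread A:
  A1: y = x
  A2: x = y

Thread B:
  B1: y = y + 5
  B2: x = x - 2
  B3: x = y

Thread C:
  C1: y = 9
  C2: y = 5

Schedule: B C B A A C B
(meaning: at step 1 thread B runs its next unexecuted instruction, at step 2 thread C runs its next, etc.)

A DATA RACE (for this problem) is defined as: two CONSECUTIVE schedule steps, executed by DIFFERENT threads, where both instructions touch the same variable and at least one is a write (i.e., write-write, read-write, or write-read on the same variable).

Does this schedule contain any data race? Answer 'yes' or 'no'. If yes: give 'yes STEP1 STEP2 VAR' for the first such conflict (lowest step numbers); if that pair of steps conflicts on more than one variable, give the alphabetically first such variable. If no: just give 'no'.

Steps 1,2: B(y = y + 5) vs C(y = 9). RACE on y (W-W).
Steps 2,3: C(r=-,w=y) vs B(r=x,w=x). No conflict.
Steps 3,4: B(x = x - 2) vs A(y = x). RACE on x (W-R).
Steps 4,5: same thread (A). No race.
Steps 5,6: A(x = y) vs C(y = 5). RACE on y (R-W).
Steps 6,7: C(y = 5) vs B(x = y). RACE on y (W-R).
First conflict at steps 1,2.

Answer: yes 1 2 y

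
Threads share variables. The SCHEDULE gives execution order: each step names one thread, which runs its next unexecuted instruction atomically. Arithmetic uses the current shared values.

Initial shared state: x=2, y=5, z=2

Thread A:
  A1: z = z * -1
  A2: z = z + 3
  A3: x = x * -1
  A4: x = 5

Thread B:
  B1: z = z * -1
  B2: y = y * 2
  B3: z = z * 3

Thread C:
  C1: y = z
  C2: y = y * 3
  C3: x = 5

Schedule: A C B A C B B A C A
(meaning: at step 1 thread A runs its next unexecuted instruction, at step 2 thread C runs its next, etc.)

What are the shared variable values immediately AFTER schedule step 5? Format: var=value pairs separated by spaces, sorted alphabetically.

Answer: x=2 y=-6 z=5

Derivation:
Step 1: thread A executes A1 (z = z * -1). Shared: x=2 y=5 z=-2. PCs: A@1 B@0 C@0
Step 2: thread C executes C1 (y = z). Shared: x=2 y=-2 z=-2. PCs: A@1 B@0 C@1
Step 3: thread B executes B1 (z = z * -1). Shared: x=2 y=-2 z=2. PCs: A@1 B@1 C@1
Step 4: thread A executes A2 (z = z + 3). Shared: x=2 y=-2 z=5. PCs: A@2 B@1 C@1
Step 5: thread C executes C2 (y = y * 3). Shared: x=2 y=-6 z=5. PCs: A@2 B@1 C@2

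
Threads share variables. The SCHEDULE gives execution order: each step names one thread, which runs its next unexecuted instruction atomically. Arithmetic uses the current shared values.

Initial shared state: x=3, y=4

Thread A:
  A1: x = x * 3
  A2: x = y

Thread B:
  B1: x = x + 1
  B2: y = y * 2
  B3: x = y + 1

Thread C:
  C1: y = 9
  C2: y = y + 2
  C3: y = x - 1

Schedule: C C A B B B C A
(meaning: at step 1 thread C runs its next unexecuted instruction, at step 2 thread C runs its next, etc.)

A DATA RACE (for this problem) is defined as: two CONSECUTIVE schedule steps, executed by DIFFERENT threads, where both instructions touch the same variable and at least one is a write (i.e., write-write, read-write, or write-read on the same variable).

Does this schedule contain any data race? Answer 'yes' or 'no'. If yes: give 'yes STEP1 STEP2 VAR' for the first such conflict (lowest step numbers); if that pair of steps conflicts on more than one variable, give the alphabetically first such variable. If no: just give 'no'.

Answer: yes 3 4 x

Derivation:
Steps 1,2: same thread (C). No race.
Steps 2,3: C(r=y,w=y) vs A(r=x,w=x). No conflict.
Steps 3,4: A(x = x * 3) vs B(x = x + 1). RACE on x (W-W).
Steps 4,5: same thread (B). No race.
Steps 5,6: same thread (B). No race.
Steps 6,7: B(x = y + 1) vs C(y = x - 1). RACE on x (W-R), y (R-W). Multiple vars; alphabetically first is x.
Steps 7,8: C(y = x - 1) vs A(x = y). RACE on x (R-W), y (W-R). Multiple vars; alphabetically first is x.
First conflict at steps 3,4.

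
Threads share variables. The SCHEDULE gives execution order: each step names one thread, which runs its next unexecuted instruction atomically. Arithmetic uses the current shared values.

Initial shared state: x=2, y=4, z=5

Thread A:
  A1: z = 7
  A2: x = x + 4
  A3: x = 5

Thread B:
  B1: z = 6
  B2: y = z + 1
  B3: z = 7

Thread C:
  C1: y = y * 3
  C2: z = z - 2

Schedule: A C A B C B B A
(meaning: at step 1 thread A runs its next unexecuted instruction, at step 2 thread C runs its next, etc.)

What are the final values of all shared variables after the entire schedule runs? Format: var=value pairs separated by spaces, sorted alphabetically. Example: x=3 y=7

Answer: x=5 y=5 z=7

Derivation:
Step 1: thread A executes A1 (z = 7). Shared: x=2 y=4 z=7. PCs: A@1 B@0 C@0
Step 2: thread C executes C1 (y = y * 3). Shared: x=2 y=12 z=7. PCs: A@1 B@0 C@1
Step 3: thread A executes A2 (x = x + 4). Shared: x=6 y=12 z=7. PCs: A@2 B@0 C@1
Step 4: thread B executes B1 (z = 6). Shared: x=6 y=12 z=6. PCs: A@2 B@1 C@1
Step 5: thread C executes C2 (z = z - 2). Shared: x=6 y=12 z=4. PCs: A@2 B@1 C@2
Step 6: thread B executes B2 (y = z + 1). Shared: x=6 y=5 z=4. PCs: A@2 B@2 C@2
Step 7: thread B executes B3 (z = 7). Shared: x=6 y=5 z=7. PCs: A@2 B@3 C@2
Step 8: thread A executes A3 (x = 5). Shared: x=5 y=5 z=7. PCs: A@3 B@3 C@2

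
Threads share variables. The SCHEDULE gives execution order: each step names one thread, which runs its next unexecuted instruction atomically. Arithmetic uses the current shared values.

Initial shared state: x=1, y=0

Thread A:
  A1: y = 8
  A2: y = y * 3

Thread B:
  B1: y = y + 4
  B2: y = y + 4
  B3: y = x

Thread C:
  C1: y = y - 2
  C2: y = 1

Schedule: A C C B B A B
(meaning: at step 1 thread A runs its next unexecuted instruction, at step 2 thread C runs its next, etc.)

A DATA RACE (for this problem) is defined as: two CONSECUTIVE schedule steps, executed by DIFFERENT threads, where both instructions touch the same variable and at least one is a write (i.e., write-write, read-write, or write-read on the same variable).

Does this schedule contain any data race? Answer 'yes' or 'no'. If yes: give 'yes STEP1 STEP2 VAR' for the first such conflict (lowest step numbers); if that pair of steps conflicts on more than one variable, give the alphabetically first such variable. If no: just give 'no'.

Steps 1,2: A(y = 8) vs C(y = y - 2). RACE on y (W-W).
Steps 2,3: same thread (C). No race.
Steps 3,4: C(y = 1) vs B(y = y + 4). RACE on y (W-W).
Steps 4,5: same thread (B). No race.
Steps 5,6: B(y = y + 4) vs A(y = y * 3). RACE on y (W-W).
Steps 6,7: A(y = y * 3) vs B(y = x). RACE on y (W-W).
First conflict at steps 1,2.

Answer: yes 1 2 y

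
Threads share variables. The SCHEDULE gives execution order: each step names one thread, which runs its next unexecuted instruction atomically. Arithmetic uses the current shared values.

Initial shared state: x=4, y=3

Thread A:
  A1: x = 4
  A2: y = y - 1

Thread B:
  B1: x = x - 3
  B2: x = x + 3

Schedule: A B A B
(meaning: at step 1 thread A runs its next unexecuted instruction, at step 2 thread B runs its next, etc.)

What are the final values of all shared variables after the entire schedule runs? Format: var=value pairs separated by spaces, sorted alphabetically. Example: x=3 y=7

Answer: x=4 y=2

Derivation:
Step 1: thread A executes A1 (x = 4). Shared: x=4 y=3. PCs: A@1 B@0
Step 2: thread B executes B1 (x = x - 3). Shared: x=1 y=3. PCs: A@1 B@1
Step 3: thread A executes A2 (y = y - 1). Shared: x=1 y=2. PCs: A@2 B@1
Step 4: thread B executes B2 (x = x + 3). Shared: x=4 y=2. PCs: A@2 B@2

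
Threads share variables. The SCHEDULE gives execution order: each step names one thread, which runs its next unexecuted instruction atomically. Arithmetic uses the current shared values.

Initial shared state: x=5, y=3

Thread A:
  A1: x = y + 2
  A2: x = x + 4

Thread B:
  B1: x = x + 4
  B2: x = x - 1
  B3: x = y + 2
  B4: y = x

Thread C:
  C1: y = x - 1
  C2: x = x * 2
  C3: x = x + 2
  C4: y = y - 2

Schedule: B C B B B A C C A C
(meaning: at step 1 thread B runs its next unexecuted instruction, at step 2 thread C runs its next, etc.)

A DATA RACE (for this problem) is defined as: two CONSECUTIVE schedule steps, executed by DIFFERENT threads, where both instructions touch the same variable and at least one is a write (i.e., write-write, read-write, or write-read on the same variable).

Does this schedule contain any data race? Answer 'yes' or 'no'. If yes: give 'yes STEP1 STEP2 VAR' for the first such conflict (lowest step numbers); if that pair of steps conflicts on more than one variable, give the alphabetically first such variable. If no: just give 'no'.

Steps 1,2: B(x = x + 4) vs C(y = x - 1). RACE on x (W-R).
Steps 2,3: C(y = x - 1) vs B(x = x - 1). RACE on x (R-W).
Steps 3,4: same thread (B). No race.
Steps 4,5: same thread (B). No race.
Steps 5,6: B(y = x) vs A(x = y + 2). RACE on x (R-W), y (W-R). Multiple vars; alphabetically first is x.
Steps 6,7: A(x = y + 2) vs C(x = x * 2). RACE on x (W-W).
Steps 7,8: same thread (C). No race.
Steps 8,9: C(x = x + 2) vs A(x = x + 4). RACE on x (W-W).
Steps 9,10: A(r=x,w=x) vs C(r=y,w=y). No conflict.
First conflict at steps 1,2.

Answer: yes 1 2 x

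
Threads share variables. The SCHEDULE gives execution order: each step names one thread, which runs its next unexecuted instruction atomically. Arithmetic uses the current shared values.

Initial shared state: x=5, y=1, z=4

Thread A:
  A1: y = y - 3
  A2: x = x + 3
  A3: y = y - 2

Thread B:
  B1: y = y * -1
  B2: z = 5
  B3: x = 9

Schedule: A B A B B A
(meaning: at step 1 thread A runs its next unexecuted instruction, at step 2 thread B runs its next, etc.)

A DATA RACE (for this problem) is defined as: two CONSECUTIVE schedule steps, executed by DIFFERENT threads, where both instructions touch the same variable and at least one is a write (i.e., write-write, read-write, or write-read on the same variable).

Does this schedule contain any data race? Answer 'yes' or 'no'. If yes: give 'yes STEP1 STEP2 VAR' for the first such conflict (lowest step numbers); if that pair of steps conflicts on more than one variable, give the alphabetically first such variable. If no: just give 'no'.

Steps 1,2: A(y = y - 3) vs B(y = y * -1). RACE on y (W-W).
Steps 2,3: B(r=y,w=y) vs A(r=x,w=x). No conflict.
Steps 3,4: A(r=x,w=x) vs B(r=-,w=z). No conflict.
Steps 4,5: same thread (B). No race.
Steps 5,6: B(r=-,w=x) vs A(r=y,w=y). No conflict.
First conflict at steps 1,2.

Answer: yes 1 2 y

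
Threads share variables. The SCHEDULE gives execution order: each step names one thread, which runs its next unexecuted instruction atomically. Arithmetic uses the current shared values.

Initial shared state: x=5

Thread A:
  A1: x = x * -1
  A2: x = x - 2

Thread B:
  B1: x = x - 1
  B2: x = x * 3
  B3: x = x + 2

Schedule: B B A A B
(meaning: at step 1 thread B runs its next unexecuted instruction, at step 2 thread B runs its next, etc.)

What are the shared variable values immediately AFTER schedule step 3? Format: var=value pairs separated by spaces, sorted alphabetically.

Answer: x=-12

Derivation:
Step 1: thread B executes B1 (x = x - 1). Shared: x=4. PCs: A@0 B@1
Step 2: thread B executes B2 (x = x * 3). Shared: x=12. PCs: A@0 B@2
Step 3: thread A executes A1 (x = x * -1). Shared: x=-12. PCs: A@1 B@2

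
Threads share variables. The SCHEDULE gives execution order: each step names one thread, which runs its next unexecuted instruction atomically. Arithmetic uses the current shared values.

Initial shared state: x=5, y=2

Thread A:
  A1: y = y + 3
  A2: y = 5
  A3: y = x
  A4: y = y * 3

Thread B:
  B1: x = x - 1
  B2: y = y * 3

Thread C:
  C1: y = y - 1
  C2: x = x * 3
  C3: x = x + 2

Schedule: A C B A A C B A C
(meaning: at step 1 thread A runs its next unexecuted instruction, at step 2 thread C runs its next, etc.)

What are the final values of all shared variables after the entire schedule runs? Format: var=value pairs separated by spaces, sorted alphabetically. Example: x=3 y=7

Step 1: thread A executes A1 (y = y + 3). Shared: x=5 y=5. PCs: A@1 B@0 C@0
Step 2: thread C executes C1 (y = y - 1). Shared: x=5 y=4. PCs: A@1 B@0 C@1
Step 3: thread B executes B1 (x = x - 1). Shared: x=4 y=4. PCs: A@1 B@1 C@1
Step 4: thread A executes A2 (y = 5). Shared: x=4 y=5. PCs: A@2 B@1 C@1
Step 5: thread A executes A3 (y = x). Shared: x=4 y=4. PCs: A@3 B@1 C@1
Step 6: thread C executes C2 (x = x * 3). Shared: x=12 y=4. PCs: A@3 B@1 C@2
Step 7: thread B executes B2 (y = y * 3). Shared: x=12 y=12. PCs: A@3 B@2 C@2
Step 8: thread A executes A4 (y = y * 3). Shared: x=12 y=36. PCs: A@4 B@2 C@2
Step 9: thread C executes C3 (x = x + 2). Shared: x=14 y=36. PCs: A@4 B@2 C@3

Answer: x=14 y=36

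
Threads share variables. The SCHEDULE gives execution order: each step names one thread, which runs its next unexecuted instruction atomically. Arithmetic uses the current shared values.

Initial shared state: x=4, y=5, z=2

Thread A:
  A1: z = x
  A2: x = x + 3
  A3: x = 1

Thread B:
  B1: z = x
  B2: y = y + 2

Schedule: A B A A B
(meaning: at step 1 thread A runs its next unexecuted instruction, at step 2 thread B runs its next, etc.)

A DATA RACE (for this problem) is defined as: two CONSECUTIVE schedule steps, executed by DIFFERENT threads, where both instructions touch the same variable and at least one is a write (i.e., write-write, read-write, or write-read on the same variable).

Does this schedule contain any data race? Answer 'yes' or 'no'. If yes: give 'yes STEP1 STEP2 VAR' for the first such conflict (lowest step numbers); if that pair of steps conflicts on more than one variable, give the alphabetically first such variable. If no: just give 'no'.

Steps 1,2: A(z = x) vs B(z = x). RACE on z (W-W).
Steps 2,3: B(z = x) vs A(x = x + 3). RACE on x (R-W).
Steps 3,4: same thread (A). No race.
Steps 4,5: A(r=-,w=x) vs B(r=y,w=y). No conflict.
First conflict at steps 1,2.

Answer: yes 1 2 z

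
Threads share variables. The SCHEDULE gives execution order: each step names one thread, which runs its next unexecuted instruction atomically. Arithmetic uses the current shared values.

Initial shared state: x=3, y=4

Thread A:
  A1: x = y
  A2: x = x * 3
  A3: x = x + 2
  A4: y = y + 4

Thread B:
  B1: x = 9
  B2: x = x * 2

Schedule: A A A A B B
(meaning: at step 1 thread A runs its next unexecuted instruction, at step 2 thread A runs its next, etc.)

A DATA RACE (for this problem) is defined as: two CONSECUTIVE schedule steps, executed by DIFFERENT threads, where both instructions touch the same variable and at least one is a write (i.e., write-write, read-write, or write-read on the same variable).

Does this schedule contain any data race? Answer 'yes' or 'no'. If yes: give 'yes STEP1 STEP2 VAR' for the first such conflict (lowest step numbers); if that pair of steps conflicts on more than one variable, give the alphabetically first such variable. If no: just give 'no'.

Answer: no

Derivation:
Steps 1,2: same thread (A). No race.
Steps 2,3: same thread (A). No race.
Steps 3,4: same thread (A). No race.
Steps 4,5: A(r=y,w=y) vs B(r=-,w=x). No conflict.
Steps 5,6: same thread (B). No race.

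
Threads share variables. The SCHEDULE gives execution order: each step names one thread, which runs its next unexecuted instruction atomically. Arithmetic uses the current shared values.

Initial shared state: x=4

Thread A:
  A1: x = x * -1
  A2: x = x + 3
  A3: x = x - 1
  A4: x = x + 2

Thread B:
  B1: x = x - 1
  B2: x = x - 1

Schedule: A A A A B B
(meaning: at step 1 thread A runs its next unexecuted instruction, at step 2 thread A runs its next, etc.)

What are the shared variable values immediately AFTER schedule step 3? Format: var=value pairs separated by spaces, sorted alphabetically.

Answer: x=-2

Derivation:
Step 1: thread A executes A1 (x = x * -1). Shared: x=-4. PCs: A@1 B@0
Step 2: thread A executes A2 (x = x + 3). Shared: x=-1. PCs: A@2 B@0
Step 3: thread A executes A3 (x = x - 1). Shared: x=-2. PCs: A@3 B@0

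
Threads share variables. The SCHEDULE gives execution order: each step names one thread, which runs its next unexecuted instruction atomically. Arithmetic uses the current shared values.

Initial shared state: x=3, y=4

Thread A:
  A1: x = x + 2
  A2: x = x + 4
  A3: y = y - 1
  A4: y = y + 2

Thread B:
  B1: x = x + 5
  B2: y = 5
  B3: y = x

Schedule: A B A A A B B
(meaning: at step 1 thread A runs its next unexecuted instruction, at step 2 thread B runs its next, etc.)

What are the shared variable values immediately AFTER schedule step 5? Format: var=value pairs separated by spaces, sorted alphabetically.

Step 1: thread A executes A1 (x = x + 2). Shared: x=5 y=4. PCs: A@1 B@0
Step 2: thread B executes B1 (x = x + 5). Shared: x=10 y=4. PCs: A@1 B@1
Step 3: thread A executes A2 (x = x + 4). Shared: x=14 y=4. PCs: A@2 B@1
Step 4: thread A executes A3 (y = y - 1). Shared: x=14 y=3. PCs: A@3 B@1
Step 5: thread A executes A4 (y = y + 2). Shared: x=14 y=5. PCs: A@4 B@1

Answer: x=14 y=5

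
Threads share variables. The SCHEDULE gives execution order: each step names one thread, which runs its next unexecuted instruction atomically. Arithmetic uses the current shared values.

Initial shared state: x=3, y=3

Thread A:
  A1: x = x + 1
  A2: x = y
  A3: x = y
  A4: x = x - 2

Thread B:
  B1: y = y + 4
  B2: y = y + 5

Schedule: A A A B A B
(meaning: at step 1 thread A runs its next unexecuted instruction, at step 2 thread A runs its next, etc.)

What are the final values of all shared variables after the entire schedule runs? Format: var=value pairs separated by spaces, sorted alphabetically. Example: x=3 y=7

Answer: x=1 y=12

Derivation:
Step 1: thread A executes A1 (x = x + 1). Shared: x=4 y=3. PCs: A@1 B@0
Step 2: thread A executes A2 (x = y). Shared: x=3 y=3. PCs: A@2 B@0
Step 3: thread A executes A3 (x = y). Shared: x=3 y=3. PCs: A@3 B@0
Step 4: thread B executes B1 (y = y + 4). Shared: x=3 y=7. PCs: A@3 B@1
Step 5: thread A executes A4 (x = x - 2). Shared: x=1 y=7. PCs: A@4 B@1
Step 6: thread B executes B2 (y = y + 5). Shared: x=1 y=12. PCs: A@4 B@2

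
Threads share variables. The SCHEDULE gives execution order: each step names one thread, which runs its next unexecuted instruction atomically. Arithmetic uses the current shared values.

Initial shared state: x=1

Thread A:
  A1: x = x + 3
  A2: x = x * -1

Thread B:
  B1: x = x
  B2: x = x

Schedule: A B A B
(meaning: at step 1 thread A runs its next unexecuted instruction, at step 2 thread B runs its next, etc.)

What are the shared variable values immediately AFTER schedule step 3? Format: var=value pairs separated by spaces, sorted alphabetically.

Answer: x=-4

Derivation:
Step 1: thread A executes A1 (x = x + 3). Shared: x=4. PCs: A@1 B@0
Step 2: thread B executes B1 (x = x). Shared: x=4. PCs: A@1 B@1
Step 3: thread A executes A2 (x = x * -1). Shared: x=-4. PCs: A@2 B@1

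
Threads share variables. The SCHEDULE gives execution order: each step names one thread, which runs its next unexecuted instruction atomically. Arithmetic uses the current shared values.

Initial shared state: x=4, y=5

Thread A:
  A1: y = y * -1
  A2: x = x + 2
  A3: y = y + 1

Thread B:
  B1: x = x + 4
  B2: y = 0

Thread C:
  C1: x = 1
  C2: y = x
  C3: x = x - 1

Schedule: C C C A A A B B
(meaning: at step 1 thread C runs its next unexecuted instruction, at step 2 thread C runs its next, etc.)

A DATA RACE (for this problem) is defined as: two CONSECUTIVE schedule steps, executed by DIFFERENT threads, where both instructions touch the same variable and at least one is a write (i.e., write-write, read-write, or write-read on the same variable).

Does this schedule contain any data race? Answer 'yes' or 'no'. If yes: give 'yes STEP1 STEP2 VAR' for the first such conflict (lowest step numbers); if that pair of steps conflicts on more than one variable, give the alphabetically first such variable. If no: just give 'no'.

Steps 1,2: same thread (C). No race.
Steps 2,3: same thread (C). No race.
Steps 3,4: C(r=x,w=x) vs A(r=y,w=y). No conflict.
Steps 4,5: same thread (A). No race.
Steps 5,6: same thread (A). No race.
Steps 6,7: A(r=y,w=y) vs B(r=x,w=x). No conflict.
Steps 7,8: same thread (B). No race.

Answer: no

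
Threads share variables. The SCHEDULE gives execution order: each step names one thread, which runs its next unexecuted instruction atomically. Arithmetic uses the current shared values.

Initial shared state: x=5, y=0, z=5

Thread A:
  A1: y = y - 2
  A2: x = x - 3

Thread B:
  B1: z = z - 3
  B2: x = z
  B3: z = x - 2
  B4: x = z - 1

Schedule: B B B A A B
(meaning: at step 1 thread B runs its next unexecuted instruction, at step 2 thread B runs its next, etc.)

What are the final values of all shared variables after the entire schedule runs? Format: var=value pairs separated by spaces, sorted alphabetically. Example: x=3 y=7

Step 1: thread B executes B1 (z = z - 3). Shared: x=5 y=0 z=2. PCs: A@0 B@1
Step 2: thread B executes B2 (x = z). Shared: x=2 y=0 z=2. PCs: A@0 B@2
Step 3: thread B executes B3 (z = x - 2). Shared: x=2 y=0 z=0. PCs: A@0 B@3
Step 4: thread A executes A1 (y = y - 2). Shared: x=2 y=-2 z=0. PCs: A@1 B@3
Step 5: thread A executes A2 (x = x - 3). Shared: x=-1 y=-2 z=0. PCs: A@2 B@3
Step 6: thread B executes B4 (x = z - 1). Shared: x=-1 y=-2 z=0. PCs: A@2 B@4

Answer: x=-1 y=-2 z=0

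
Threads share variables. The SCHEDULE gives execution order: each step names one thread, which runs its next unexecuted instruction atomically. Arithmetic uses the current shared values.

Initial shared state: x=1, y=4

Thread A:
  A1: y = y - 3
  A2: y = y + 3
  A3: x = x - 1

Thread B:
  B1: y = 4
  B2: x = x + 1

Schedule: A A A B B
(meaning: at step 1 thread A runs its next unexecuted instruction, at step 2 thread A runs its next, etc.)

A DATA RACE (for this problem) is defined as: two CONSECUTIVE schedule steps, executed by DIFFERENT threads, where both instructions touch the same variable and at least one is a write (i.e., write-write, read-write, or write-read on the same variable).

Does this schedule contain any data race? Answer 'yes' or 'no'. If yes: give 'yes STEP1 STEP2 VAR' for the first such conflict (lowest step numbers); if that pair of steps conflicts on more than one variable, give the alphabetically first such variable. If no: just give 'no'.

Answer: no

Derivation:
Steps 1,2: same thread (A). No race.
Steps 2,3: same thread (A). No race.
Steps 3,4: A(r=x,w=x) vs B(r=-,w=y). No conflict.
Steps 4,5: same thread (B). No race.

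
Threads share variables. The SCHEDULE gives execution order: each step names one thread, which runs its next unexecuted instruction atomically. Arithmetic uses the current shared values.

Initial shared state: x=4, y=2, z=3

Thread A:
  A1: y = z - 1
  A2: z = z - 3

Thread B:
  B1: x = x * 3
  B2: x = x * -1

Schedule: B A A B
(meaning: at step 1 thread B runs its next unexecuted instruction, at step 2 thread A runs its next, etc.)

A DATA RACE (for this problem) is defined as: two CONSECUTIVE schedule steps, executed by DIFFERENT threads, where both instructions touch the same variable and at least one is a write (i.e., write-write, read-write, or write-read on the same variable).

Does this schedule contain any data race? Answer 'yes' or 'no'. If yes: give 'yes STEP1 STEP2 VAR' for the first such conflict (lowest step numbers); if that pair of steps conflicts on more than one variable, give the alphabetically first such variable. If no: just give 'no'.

Answer: no

Derivation:
Steps 1,2: B(r=x,w=x) vs A(r=z,w=y). No conflict.
Steps 2,3: same thread (A). No race.
Steps 3,4: A(r=z,w=z) vs B(r=x,w=x). No conflict.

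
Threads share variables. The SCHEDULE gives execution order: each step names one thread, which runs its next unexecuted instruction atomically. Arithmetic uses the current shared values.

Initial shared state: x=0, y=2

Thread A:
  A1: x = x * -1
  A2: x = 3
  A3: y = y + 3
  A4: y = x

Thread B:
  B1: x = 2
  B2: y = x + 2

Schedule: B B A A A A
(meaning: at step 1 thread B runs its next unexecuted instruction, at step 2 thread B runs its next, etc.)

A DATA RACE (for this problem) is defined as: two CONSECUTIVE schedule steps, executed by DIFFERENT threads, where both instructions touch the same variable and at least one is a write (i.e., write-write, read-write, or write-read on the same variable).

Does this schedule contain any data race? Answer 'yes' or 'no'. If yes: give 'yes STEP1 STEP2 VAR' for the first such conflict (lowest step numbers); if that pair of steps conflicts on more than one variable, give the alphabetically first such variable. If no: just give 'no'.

Steps 1,2: same thread (B). No race.
Steps 2,3: B(y = x + 2) vs A(x = x * -1). RACE on x (R-W).
Steps 3,4: same thread (A). No race.
Steps 4,5: same thread (A). No race.
Steps 5,6: same thread (A). No race.
First conflict at steps 2,3.

Answer: yes 2 3 x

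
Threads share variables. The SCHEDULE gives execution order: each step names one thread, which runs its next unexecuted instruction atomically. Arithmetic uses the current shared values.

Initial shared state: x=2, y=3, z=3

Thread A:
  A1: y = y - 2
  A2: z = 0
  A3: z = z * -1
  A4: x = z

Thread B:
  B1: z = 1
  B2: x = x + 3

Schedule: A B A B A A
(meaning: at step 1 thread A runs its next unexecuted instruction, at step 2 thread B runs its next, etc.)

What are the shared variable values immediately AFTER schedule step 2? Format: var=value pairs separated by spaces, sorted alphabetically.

Step 1: thread A executes A1 (y = y - 2). Shared: x=2 y=1 z=3. PCs: A@1 B@0
Step 2: thread B executes B1 (z = 1). Shared: x=2 y=1 z=1. PCs: A@1 B@1

Answer: x=2 y=1 z=1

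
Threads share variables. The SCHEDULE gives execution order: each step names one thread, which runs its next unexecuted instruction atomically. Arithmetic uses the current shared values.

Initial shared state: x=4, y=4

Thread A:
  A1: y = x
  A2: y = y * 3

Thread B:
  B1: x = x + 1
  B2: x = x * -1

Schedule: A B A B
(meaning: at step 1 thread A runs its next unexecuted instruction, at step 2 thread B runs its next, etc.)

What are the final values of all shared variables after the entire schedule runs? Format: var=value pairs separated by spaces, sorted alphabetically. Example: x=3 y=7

Answer: x=-5 y=12

Derivation:
Step 1: thread A executes A1 (y = x). Shared: x=4 y=4. PCs: A@1 B@0
Step 2: thread B executes B1 (x = x + 1). Shared: x=5 y=4. PCs: A@1 B@1
Step 3: thread A executes A2 (y = y * 3). Shared: x=5 y=12. PCs: A@2 B@1
Step 4: thread B executes B2 (x = x * -1). Shared: x=-5 y=12. PCs: A@2 B@2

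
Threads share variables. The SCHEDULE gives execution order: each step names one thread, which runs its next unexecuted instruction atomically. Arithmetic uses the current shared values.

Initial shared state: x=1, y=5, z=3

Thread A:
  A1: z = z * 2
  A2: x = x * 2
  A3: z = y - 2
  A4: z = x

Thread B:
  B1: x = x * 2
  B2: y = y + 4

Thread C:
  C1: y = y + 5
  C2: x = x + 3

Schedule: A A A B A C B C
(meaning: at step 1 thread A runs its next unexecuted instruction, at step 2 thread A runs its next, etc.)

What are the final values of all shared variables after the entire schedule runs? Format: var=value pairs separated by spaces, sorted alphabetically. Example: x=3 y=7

Answer: x=7 y=14 z=4

Derivation:
Step 1: thread A executes A1 (z = z * 2). Shared: x=1 y=5 z=6. PCs: A@1 B@0 C@0
Step 2: thread A executes A2 (x = x * 2). Shared: x=2 y=5 z=6. PCs: A@2 B@0 C@0
Step 3: thread A executes A3 (z = y - 2). Shared: x=2 y=5 z=3. PCs: A@3 B@0 C@0
Step 4: thread B executes B1 (x = x * 2). Shared: x=4 y=5 z=3. PCs: A@3 B@1 C@0
Step 5: thread A executes A4 (z = x). Shared: x=4 y=5 z=4. PCs: A@4 B@1 C@0
Step 6: thread C executes C1 (y = y + 5). Shared: x=4 y=10 z=4. PCs: A@4 B@1 C@1
Step 7: thread B executes B2 (y = y + 4). Shared: x=4 y=14 z=4. PCs: A@4 B@2 C@1
Step 8: thread C executes C2 (x = x + 3). Shared: x=7 y=14 z=4. PCs: A@4 B@2 C@2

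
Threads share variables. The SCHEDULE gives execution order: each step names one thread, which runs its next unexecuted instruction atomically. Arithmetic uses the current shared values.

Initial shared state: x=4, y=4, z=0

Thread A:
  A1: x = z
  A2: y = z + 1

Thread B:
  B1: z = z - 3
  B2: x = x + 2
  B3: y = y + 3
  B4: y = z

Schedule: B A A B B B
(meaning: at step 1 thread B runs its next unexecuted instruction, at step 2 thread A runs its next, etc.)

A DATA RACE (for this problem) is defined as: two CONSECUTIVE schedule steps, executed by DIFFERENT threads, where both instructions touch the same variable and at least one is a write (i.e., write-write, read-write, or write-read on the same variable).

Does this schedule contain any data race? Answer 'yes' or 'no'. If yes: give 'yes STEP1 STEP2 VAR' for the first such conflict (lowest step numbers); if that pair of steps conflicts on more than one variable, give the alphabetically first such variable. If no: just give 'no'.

Steps 1,2: B(z = z - 3) vs A(x = z). RACE on z (W-R).
Steps 2,3: same thread (A). No race.
Steps 3,4: A(r=z,w=y) vs B(r=x,w=x). No conflict.
Steps 4,5: same thread (B). No race.
Steps 5,6: same thread (B). No race.
First conflict at steps 1,2.

Answer: yes 1 2 z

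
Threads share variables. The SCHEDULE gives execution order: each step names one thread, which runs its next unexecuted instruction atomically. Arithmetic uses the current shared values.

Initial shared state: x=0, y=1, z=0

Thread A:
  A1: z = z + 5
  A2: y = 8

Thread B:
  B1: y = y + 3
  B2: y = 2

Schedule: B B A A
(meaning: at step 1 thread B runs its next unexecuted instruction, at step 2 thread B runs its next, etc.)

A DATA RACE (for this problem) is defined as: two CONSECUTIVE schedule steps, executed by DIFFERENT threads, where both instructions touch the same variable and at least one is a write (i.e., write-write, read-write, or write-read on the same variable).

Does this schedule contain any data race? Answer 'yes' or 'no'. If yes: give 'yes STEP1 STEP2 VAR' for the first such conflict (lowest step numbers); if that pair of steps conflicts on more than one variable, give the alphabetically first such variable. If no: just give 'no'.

Answer: no

Derivation:
Steps 1,2: same thread (B). No race.
Steps 2,3: B(r=-,w=y) vs A(r=z,w=z). No conflict.
Steps 3,4: same thread (A). No race.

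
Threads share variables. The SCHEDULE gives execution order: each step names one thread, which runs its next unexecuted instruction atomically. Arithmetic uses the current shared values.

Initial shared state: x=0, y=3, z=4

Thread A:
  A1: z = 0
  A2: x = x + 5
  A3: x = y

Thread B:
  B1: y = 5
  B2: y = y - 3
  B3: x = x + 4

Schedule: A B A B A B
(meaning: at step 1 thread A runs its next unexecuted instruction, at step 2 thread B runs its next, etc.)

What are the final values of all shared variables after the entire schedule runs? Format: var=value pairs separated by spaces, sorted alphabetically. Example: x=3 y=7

Answer: x=6 y=2 z=0

Derivation:
Step 1: thread A executes A1 (z = 0). Shared: x=0 y=3 z=0. PCs: A@1 B@0
Step 2: thread B executes B1 (y = 5). Shared: x=0 y=5 z=0. PCs: A@1 B@1
Step 3: thread A executes A2 (x = x + 5). Shared: x=5 y=5 z=0. PCs: A@2 B@1
Step 4: thread B executes B2 (y = y - 3). Shared: x=5 y=2 z=0. PCs: A@2 B@2
Step 5: thread A executes A3 (x = y). Shared: x=2 y=2 z=0. PCs: A@3 B@2
Step 6: thread B executes B3 (x = x + 4). Shared: x=6 y=2 z=0. PCs: A@3 B@3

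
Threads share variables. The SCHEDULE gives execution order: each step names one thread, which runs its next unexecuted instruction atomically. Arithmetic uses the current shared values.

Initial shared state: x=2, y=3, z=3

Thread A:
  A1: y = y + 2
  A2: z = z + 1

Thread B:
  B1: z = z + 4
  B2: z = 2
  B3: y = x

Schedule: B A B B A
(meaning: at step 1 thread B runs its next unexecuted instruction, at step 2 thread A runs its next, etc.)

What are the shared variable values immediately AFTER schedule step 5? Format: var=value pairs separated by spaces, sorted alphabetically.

Step 1: thread B executes B1 (z = z + 4). Shared: x=2 y=3 z=7. PCs: A@0 B@1
Step 2: thread A executes A1 (y = y + 2). Shared: x=2 y=5 z=7. PCs: A@1 B@1
Step 3: thread B executes B2 (z = 2). Shared: x=2 y=5 z=2. PCs: A@1 B@2
Step 4: thread B executes B3 (y = x). Shared: x=2 y=2 z=2. PCs: A@1 B@3
Step 5: thread A executes A2 (z = z + 1). Shared: x=2 y=2 z=3. PCs: A@2 B@3

Answer: x=2 y=2 z=3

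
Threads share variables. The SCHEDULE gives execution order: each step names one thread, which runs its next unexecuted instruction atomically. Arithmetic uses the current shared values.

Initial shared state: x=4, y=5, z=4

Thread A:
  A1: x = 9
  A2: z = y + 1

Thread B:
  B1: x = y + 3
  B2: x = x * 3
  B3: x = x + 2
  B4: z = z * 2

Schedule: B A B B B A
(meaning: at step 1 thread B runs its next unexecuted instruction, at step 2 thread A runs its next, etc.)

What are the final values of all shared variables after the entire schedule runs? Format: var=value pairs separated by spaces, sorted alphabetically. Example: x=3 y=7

Step 1: thread B executes B1 (x = y + 3). Shared: x=8 y=5 z=4. PCs: A@0 B@1
Step 2: thread A executes A1 (x = 9). Shared: x=9 y=5 z=4. PCs: A@1 B@1
Step 3: thread B executes B2 (x = x * 3). Shared: x=27 y=5 z=4. PCs: A@1 B@2
Step 4: thread B executes B3 (x = x + 2). Shared: x=29 y=5 z=4. PCs: A@1 B@3
Step 5: thread B executes B4 (z = z * 2). Shared: x=29 y=5 z=8. PCs: A@1 B@4
Step 6: thread A executes A2 (z = y + 1). Shared: x=29 y=5 z=6. PCs: A@2 B@4

Answer: x=29 y=5 z=6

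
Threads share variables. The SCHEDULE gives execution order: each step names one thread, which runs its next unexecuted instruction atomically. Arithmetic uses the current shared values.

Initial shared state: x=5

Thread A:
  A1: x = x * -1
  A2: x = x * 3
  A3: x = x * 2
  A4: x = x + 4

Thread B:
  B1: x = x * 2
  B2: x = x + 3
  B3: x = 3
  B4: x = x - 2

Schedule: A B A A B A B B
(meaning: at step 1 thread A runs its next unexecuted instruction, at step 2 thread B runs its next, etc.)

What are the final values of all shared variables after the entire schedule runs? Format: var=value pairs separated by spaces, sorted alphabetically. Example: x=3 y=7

Step 1: thread A executes A1 (x = x * -1). Shared: x=-5. PCs: A@1 B@0
Step 2: thread B executes B1 (x = x * 2). Shared: x=-10. PCs: A@1 B@1
Step 3: thread A executes A2 (x = x * 3). Shared: x=-30. PCs: A@2 B@1
Step 4: thread A executes A3 (x = x * 2). Shared: x=-60. PCs: A@3 B@1
Step 5: thread B executes B2 (x = x + 3). Shared: x=-57. PCs: A@3 B@2
Step 6: thread A executes A4 (x = x + 4). Shared: x=-53. PCs: A@4 B@2
Step 7: thread B executes B3 (x = 3). Shared: x=3. PCs: A@4 B@3
Step 8: thread B executes B4 (x = x - 2). Shared: x=1. PCs: A@4 B@4

Answer: x=1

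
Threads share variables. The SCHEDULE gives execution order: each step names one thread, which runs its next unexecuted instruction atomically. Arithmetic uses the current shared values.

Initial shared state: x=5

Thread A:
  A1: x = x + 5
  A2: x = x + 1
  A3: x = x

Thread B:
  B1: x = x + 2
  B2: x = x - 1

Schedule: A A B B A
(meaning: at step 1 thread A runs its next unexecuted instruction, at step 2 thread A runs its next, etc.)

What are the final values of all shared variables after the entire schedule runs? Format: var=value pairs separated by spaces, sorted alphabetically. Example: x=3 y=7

Step 1: thread A executes A1 (x = x + 5). Shared: x=10. PCs: A@1 B@0
Step 2: thread A executes A2 (x = x + 1). Shared: x=11. PCs: A@2 B@0
Step 3: thread B executes B1 (x = x + 2). Shared: x=13. PCs: A@2 B@1
Step 4: thread B executes B2 (x = x - 1). Shared: x=12. PCs: A@2 B@2
Step 5: thread A executes A3 (x = x). Shared: x=12. PCs: A@3 B@2

Answer: x=12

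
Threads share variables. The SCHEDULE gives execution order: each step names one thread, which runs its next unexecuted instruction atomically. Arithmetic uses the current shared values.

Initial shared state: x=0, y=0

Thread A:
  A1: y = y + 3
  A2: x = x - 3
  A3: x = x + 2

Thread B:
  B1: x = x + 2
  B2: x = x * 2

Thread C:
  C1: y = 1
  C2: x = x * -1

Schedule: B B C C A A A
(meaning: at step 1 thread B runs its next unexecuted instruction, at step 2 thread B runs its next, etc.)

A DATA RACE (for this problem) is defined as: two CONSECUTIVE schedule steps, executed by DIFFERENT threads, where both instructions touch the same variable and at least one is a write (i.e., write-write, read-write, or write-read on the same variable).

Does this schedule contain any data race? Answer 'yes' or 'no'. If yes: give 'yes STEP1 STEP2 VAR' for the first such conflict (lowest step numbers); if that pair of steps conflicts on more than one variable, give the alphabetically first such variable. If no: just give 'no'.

Answer: no

Derivation:
Steps 1,2: same thread (B). No race.
Steps 2,3: B(r=x,w=x) vs C(r=-,w=y). No conflict.
Steps 3,4: same thread (C). No race.
Steps 4,5: C(r=x,w=x) vs A(r=y,w=y). No conflict.
Steps 5,6: same thread (A). No race.
Steps 6,7: same thread (A). No race.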